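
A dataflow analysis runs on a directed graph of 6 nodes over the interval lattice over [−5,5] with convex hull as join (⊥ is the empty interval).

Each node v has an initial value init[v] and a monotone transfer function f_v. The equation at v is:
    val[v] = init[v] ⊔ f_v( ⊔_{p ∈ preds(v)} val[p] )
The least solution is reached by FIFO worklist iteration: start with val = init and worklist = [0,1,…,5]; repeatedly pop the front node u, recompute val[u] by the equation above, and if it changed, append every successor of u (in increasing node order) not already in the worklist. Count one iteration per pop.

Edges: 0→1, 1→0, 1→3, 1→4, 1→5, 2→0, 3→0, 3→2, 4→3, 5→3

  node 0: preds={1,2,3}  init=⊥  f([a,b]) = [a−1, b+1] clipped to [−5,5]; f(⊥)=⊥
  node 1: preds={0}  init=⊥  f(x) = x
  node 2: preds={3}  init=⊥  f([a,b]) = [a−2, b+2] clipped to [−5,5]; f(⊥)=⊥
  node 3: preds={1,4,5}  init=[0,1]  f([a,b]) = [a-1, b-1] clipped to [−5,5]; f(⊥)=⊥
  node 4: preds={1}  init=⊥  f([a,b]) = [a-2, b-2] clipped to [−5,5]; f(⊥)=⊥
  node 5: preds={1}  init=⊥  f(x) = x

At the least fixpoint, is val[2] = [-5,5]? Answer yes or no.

yes

Iteration log — 24 steps:
  step 1. node 0  ⊔preds=[0,1]  new=[-1,2]  old=⊥  +wl: 
  step 2. node 1  ⊔preds=[-1,2]  new=[-1,2]  old=⊥  +wl: 0
  step 3. node 2  ⊔preds=[0,1]  new=[-2,3]  old=⊥  +wl: 
  step 4. node 3  ⊔preds=[-1,2]  new=[-2,1]  old=[0,1]  +wl: 2
  step 5. node 4  ⊔preds=[-1,2]  new=[-3,0]  old=⊥  +wl: 3
  step 6. node 5  ⊔preds=[-1,2]  new=[-1,2]  old=⊥  +wl: 
  step 7. node 0  ⊔preds=[-2,3]  new=[-3,4]  old=[-1,2]  +wl: 1
  step 8. node 2  ⊔preds=[-2,1]  new=[-4,3]  old=[-2,3]  +wl: 0
  step 9. node 3  ⊔preds=[-3,2]  new=[-4,1]  old=[-2,1]  +wl: 2
  step 10. node 1  ⊔preds=[-3,4]  new=[-3,4]  old=[-1,2]  +wl: 3,4,5
  step 11. node 0  ⊔preds=[-4,4]  new=[-5,5]  old=[-3,4]  +wl: 1
  step 12. node 2  ⊔preds=[-4,1]  new=[-5,3]  old=[-4,3]  +wl: 0
  step 13. node 3  ⊔preds=[-3,4]  new=[-4,3]  old=[-4,1]  +wl: 2
  step 14. node 4  ⊔preds=[-3,4]  new=[-5,2]  old=[-3,0]  +wl: 3
  step 15. node 5  ⊔preds=[-3,4]  new=[-3,4]  old=[-1,2]  +wl: 
  step 16. node 1  ⊔preds=[-5,5]  new=[-5,5]  old=[-3,4]  +wl: 4,5
  step 17. node 0  ⊔preds=[-5,5]  new=[-5,5]  stable
  step 18. node 2  ⊔preds=[-4,3]  new=[-5,5]  old=[-5,3]  +wl: 0
  step 19. node 3  ⊔preds=[-5,5]  new=[-5,4]  old=[-4,3]  +wl: 2
  step 20. node 4  ⊔preds=[-5,5]  new=[-5,3]  old=[-5,2]  +wl: 3
  step 21. node 5  ⊔preds=[-5,5]  new=[-5,5]  old=[-3,4]  +wl: 
  step 22. node 0  ⊔preds=[-5,5]  new=[-5,5]  stable
  step 23. node 2  ⊔preds=[-5,4]  new=[-5,5]  stable
  step 24. node 3  ⊔preds=[-5,5]  new=[-5,4]  stable

Least fixpoint reached:
  node 0: [-5,5]
  node 1: [-5,5]
  node 2: [-5,5]
  node 3: [-5,4]
  node 4: [-5,3]
  node 5: [-5,5]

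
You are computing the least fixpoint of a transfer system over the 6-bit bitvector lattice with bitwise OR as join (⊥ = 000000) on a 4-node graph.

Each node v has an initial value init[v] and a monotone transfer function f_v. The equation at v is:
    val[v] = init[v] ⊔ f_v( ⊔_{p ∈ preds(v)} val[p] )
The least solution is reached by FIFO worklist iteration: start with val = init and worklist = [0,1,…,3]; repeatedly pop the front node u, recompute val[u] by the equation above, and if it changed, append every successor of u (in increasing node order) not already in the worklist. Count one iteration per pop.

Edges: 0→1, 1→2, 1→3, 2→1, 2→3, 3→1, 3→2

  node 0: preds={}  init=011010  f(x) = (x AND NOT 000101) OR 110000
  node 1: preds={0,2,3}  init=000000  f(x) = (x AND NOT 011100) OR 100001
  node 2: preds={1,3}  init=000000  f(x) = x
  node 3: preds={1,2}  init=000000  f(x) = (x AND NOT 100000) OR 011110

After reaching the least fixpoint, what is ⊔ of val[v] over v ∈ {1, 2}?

111111

Worklist (8 pops):
  #1 pop 0: in=000000 → 111010 (was 011010); enqueue []
  #2 pop 1: in=111010 → 100011 (was 000000); enqueue []
  #3 pop 2: in=100011 → 100011 (was 000000); enqueue [1]
  #4 pop 3: in=100011 → 011111 (was 000000); enqueue [2]
  #5 pop 1: in=111111 → 100011 (no change)
  #6 pop 2: in=111111 → 111111 (was 100011); enqueue [1,3]
  #7 pop 1: in=111111 → 100011 (no change)
  #8 pop 3: in=111111 → 011111 (no change)

Fixpoint:
  val[0] = 111010
  val[1] = 100011
  val[2] = 111111
  val[3] = 011111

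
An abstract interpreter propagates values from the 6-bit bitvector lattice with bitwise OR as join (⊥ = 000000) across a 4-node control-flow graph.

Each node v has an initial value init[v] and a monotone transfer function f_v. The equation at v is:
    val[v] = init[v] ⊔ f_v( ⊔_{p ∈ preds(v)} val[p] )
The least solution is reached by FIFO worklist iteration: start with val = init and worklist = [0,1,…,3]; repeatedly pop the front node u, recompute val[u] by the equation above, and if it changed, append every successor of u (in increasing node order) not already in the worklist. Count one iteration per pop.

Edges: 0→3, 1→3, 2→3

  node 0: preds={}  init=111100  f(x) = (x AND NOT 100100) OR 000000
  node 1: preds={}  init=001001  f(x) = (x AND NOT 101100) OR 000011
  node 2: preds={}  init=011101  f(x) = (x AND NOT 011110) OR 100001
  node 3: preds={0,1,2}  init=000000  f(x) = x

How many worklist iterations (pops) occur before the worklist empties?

Iteration log — 4 steps:
  step 1. node 0  ⊔preds=000000  new=111100  stable
  step 2. node 1  ⊔preds=000000  new=001011  old=001001  +wl: 
  step 3. node 2  ⊔preds=000000  new=111101  old=011101  +wl: 
  step 4. node 3  ⊔preds=111111  new=111111  old=000000  +wl: 

Least fixpoint reached:
  node 0: 111100
  node 1: 001011
  node 2: 111101
  node 3: 111111

4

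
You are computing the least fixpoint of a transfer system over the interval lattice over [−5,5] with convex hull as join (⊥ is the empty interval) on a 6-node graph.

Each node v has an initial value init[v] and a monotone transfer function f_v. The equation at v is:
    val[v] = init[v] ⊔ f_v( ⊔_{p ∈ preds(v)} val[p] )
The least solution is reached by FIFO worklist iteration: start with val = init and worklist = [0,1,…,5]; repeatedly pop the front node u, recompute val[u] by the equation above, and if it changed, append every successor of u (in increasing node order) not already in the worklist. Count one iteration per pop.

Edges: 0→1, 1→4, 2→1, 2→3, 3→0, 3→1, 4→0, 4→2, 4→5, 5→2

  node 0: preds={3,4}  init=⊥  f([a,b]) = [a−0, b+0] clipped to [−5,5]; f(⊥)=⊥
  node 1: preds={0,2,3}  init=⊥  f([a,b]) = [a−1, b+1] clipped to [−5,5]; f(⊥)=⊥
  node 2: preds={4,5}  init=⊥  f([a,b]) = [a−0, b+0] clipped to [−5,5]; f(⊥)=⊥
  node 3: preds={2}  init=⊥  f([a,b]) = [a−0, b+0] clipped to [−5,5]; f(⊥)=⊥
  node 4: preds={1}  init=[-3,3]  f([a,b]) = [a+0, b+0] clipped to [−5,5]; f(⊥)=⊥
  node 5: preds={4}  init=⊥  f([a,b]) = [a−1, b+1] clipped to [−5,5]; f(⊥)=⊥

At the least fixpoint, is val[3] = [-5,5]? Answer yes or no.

Iteration log — 16 steps:
  step 1. node 0  ⊔preds=[-3,3]  new=[-3,3]  old=⊥  +wl: 
  step 2. node 1  ⊔preds=[-3,3]  new=[-4,4]  old=⊥  +wl: 
  step 3. node 2  ⊔preds=[-3,3]  new=[-3,3]  old=⊥  +wl: 1
  step 4. node 3  ⊔preds=[-3,3]  new=[-3,3]  old=⊥  +wl: 0
  step 5. node 4  ⊔preds=[-4,4]  new=[-4,4]  old=[-3,3]  +wl: 2
  step 6. node 5  ⊔preds=[-4,4]  new=[-5,5]  old=⊥  +wl: 
  step 7. node 1  ⊔preds=[-3,3]  new=[-4,4]  stable
  step 8. node 0  ⊔preds=[-4,4]  new=[-4,4]  old=[-3,3]  +wl: 1
  step 9. node 2  ⊔preds=[-5,5]  new=[-5,5]  old=[-3,3]  +wl: 3
  step 10. node 1  ⊔preds=[-5,5]  new=[-5,5]  old=[-4,4]  +wl: 4
  step 11. node 3  ⊔preds=[-5,5]  new=[-5,5]  old=[-3,3]  +wl: 0,1
  step 12. node 4  ⊔preds=[-5,5]  new=[-5,5]  old=[-4,4]  +wl: 2,5
  step 13. node 0  ⊔preds=[-5,5]  new=[-5,5]  old=[-4,4]  +wl: 
  step 14. node 1  ⊔preds=[-5,5]  new=[-5,5]  stable
  step 15. node 2  ⊔preds=[-5,5]  new=[-5,5]  stable
  step 16. node 5  ⊔preds=[-5,5]  new=[-5,5]  stable

Least fixpoint reached:
  node 0: [-5,5]
  node 1: [-5,5]
  node 2: [-5,5]
  node 3: [-5,5]
  node 4: [-5,5]
  node 5: [-5,5]

yes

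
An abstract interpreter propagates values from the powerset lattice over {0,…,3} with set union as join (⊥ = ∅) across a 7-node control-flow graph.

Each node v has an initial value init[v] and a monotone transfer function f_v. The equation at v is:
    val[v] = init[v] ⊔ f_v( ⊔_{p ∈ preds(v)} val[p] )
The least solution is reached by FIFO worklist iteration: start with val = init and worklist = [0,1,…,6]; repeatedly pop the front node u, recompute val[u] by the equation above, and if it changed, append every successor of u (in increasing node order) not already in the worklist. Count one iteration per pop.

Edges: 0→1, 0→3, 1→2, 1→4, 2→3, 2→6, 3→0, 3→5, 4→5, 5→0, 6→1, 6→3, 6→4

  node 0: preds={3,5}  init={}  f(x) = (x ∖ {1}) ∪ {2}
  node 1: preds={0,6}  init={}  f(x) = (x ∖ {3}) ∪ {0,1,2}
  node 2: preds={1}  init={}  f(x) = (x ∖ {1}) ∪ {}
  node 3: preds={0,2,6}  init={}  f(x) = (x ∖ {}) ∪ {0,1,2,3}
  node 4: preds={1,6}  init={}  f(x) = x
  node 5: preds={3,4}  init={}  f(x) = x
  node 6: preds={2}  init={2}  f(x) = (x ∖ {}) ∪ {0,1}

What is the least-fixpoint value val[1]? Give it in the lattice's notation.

{0,1,2}

Iteration log — 11 steps:
  step 1. node 0  ⊔preds={}  new={2}  old={}  +wl: 
  step 2. node 1  ⊔preds={2}  new={0,1,2}  old={}  +wl: 
  step 3. node 2  ⊔preds={0,1,2}  new={0,2}  old={}  +wl: 
  step 4. node 3  ⊔preds={0,2}  new={0,1,2,3}  old={}  +wl: 0
  step 5. node 4  ⊔preds={0,1,2}  new={0,1,2}  old={}  +wl: 
  step 6. node 5  ⊔preds={0,1,2,3}  new={0,1,2,3}  old={}  +wl: 
  step 7. node 6  ⊔preds={0,2}  new={0,1,2}  old={2}  +wl: 1,3,4
  step 8. node 0  ⊔preds={0,1,2,3}  new={0,2,3}  old={2}  +wl: 
  step 9. node 1  ⊔preds={0,1,2,3}  new={0,1,2}  stable
  step 10. node 3  ⊔preds={0,1,2,3}  new={0,1,2,3}  stable
  step 11. node 4  ⊔preds={0,1,2}  new={0,1,2}  stable

Least fixpoint reached:
  node 0: {0,2,3}
  node 1: {0,1,2}
  node 2: {0,2}
  node 3: {0,1,2,3}
  node 4: {0,1,2}
  node 5: {0,1,2,3}
  node 6: {0,1,2}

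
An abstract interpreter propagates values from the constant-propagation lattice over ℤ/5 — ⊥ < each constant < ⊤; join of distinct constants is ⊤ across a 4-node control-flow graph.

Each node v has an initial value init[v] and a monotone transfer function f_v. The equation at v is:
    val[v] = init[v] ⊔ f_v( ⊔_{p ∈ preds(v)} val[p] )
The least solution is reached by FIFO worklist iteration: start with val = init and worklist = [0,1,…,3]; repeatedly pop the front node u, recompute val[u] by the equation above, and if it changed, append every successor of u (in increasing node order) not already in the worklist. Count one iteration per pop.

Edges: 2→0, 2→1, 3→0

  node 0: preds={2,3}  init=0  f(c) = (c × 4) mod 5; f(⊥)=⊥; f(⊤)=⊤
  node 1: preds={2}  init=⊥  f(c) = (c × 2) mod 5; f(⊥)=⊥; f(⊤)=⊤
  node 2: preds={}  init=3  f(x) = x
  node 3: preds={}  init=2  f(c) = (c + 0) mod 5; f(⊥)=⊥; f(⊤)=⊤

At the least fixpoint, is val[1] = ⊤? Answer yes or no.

no

Worklist (4 pops):
  #1 pop 0: in=⊤ → ⊤ (was 0); enqueue []
  #2 pop 1: in=3 → 1 (was ⊥); enqueue []
  #3 pop 2: in=⊥ → 3 (no change)
  #4 pop 3: in=⊥ → 2 (no change)

Fixpoint:
  val[0] = ⊤
  val[1] = 1
  val[2] = 3
  val[3] = 2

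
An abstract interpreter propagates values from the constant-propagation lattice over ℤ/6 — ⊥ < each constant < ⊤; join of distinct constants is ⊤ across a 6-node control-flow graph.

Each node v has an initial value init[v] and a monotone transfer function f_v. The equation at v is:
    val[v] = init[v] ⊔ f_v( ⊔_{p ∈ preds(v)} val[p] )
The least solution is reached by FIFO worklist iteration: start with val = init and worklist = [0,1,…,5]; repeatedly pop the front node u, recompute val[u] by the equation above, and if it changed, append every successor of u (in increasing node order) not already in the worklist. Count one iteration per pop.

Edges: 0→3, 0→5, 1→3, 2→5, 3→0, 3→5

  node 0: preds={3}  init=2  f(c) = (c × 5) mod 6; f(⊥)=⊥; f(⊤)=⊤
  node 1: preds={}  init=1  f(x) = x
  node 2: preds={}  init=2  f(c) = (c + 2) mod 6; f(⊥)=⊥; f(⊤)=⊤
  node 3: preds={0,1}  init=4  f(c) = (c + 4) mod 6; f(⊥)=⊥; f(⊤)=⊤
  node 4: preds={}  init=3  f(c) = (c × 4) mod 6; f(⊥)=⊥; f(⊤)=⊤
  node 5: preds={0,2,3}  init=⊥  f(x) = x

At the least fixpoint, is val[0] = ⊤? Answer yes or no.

Trace (9 dequeues):
  [1] u=0 | in 4 | out 2 | ==
  [2] u=1 | in ⊥ | out 1 | ==
  [3] u=2 | in ⊥ | out 2 | ==
  [4] u=3 | in ⊤ | out ⊤ | prev 4 | push {0}
  [5] u=4 | in ⊥ | out 3 | ==
  [6] u=5 | in ⊤ | out ⊤ | prev ⊥ | push {}
  [7] u=0 | in ⊤ | out ⊤ | prev 2 | push {3,5}
  [8] u=3 | in ⊤ | out ⊤ | ==
  [9] u=5 | in ⊤ | out ⊤ | ==

Converged values:
  [0] ⊤
  [1] 1
  [2] 2
  [3] ⊤
  [4] 3
  [5] ⊤

yes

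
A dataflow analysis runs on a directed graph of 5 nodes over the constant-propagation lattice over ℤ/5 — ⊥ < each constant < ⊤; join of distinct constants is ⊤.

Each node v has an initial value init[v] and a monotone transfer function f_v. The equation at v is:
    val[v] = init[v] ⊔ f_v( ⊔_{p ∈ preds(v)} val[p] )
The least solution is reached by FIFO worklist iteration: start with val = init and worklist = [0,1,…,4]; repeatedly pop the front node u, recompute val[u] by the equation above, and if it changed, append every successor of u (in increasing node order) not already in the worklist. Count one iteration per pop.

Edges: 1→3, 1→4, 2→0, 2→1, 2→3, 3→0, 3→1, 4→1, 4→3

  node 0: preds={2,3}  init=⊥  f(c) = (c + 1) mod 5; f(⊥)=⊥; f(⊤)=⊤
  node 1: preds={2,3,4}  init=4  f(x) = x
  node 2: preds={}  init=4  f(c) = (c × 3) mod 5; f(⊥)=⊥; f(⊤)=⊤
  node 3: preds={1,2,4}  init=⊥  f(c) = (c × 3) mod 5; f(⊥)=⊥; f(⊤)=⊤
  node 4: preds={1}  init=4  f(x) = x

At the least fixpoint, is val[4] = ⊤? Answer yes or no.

Trace (12 dequeues):
  [1] u=0 | in 4 | out 0 | prev ⊥ | push {}
  [2] u=1 | in 4 | out 4 | ==
  [3] u=2 | in ⊥ | out 4 | ==
  [4] u=3 | in 4 | out 2 | prev ⊥ | push {0,1}
  [5] u=4 | in 4 | out 4 | ==
  [6] u=0 | in ⊤ | out ⊤ | prev 0 | push {}
  [7] u=1 | in ⊤ | out ⊤ | prev 4 | push {3,4}
  [8] u=3 | in ⊤ | out ⊤ | prev 2 | push {0,1}
  [9] u=4 | in ⊤ | out ⊤ | prev 4 | push {3}
  [10] u=0 | in ⊤ | out ⊤ | ==
  [11] u=1 | in ⊤ | out ⊤ | ==
  [12] u=3 | in ⊤ | out ⊤ | ==

Converged values:
  [0] ⊤
  [1] ⊤
  [2] 4
  [3] ⊤
  [4] ⊤

yes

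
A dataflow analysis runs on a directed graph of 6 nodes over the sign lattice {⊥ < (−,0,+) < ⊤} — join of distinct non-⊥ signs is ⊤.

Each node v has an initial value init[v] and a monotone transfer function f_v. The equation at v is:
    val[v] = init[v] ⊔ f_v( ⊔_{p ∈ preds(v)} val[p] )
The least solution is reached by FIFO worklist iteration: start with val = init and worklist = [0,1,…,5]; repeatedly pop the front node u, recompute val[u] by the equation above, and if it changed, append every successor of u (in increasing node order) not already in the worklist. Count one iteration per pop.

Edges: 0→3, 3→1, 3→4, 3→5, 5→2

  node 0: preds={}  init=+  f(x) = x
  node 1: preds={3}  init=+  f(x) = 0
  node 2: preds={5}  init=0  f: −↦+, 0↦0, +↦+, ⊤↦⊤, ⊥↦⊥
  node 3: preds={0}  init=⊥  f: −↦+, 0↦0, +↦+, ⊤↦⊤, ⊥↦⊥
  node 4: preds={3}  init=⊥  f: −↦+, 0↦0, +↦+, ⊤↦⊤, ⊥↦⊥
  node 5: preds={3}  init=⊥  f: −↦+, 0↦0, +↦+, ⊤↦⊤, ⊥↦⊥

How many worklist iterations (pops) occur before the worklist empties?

8

Iteration log — 8 steps:
  step 1. node 0  ⊔preds=⊥  new=+  stable
  step 2. node 1  ⊔preds=⊥  new=⊤  old=+  +wl: 
  step 3. node 2  ⊔preds=⊥  new=0  stable
  step 4. node 3  ⊔preds=+  new=+  old=⊥  +wl: 1
  step 5. node 4  ⊔preds=+  new=+  old=⊥  +wl: 
  step 6. node 5  ⊔preds=+  new=+  old=⊥  +wl: 2
  step 7. node 1  ⊔preds=+  new=⊤  stable
  step 8. node 2  ⊔preds=+  new=⊤  old=0  +wl: 

Least fixpoint reached:
  node 0: +
  node 1: ⊤
  node 2: ⊤
  node 3: +
  node 4: +
  node 5: +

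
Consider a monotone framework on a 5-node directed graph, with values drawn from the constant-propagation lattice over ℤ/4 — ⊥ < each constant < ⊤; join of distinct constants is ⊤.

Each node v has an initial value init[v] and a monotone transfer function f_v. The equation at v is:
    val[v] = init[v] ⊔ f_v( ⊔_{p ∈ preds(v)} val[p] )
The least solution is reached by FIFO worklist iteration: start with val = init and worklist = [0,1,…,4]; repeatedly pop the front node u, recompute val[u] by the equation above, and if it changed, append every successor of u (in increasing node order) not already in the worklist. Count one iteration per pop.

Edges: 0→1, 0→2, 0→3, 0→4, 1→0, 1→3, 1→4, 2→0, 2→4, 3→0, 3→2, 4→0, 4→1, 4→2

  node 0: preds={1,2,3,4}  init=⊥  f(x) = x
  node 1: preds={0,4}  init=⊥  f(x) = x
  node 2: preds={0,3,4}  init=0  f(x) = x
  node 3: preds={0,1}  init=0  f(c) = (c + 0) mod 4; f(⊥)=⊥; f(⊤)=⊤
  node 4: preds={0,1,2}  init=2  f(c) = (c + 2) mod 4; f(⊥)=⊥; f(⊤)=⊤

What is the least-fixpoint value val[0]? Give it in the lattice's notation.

⊤

Trace (8 dequeues):
  [1] u=0 | in ⊤ | out ⊤ | prev ⊥ | push {}
  [2] u=1 | in ⊤ | out ⊤ | prev ⊥ | push {0}
  [3] u=2 | in ⊤ | out ⊤ | prev 0 | push {}
  [4] u=3 | in ⊤ | out ⊤ | prev 0 | push {2}
  [5] u=4 | in ⊤ | out ⊤ | prev 2 | push {1}
  [6] u=0 | in ⊤ | out ⊤ | ==
  [7] u=2 | in ⊤ | out ⊤ | ==
  [8] u=1 | in ⊤ | out ⊤ | ==

Converged values:
  [0] ⊤
  [1] ⊤
  [2] ⊤
  [3] ⊤
  [4] ⊤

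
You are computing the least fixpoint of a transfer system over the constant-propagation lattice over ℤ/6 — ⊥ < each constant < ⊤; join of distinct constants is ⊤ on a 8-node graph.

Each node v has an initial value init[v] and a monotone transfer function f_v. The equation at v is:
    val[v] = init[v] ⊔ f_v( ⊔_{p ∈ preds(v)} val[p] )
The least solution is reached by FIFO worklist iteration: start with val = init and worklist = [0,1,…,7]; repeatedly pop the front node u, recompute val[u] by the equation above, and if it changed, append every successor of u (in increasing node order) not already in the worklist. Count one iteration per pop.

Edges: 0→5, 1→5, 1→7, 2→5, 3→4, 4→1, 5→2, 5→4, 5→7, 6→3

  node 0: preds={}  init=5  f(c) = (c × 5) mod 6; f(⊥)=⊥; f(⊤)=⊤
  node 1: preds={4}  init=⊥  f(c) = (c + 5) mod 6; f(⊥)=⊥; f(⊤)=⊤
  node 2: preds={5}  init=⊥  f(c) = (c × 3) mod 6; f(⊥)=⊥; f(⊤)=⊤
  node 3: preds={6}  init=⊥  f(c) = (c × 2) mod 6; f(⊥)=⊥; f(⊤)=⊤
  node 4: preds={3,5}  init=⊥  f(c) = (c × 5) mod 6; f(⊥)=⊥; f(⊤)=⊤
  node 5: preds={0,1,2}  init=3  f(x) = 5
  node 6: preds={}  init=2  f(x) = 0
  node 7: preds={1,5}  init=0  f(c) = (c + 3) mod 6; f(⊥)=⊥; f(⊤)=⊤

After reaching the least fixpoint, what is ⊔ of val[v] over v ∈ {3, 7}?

⊤

Iteration log — 15 steps:
  step 1. node 0  ⊔preds=⊥  new=5  stable
  step 2. node 1  ⊔preds=⊥  new=⊥  stable
  step 3. node 2  ⊔preds=3  new=3  old=⊥  +wl: 
  step 4. node 3  ⊔preds=2  new=4  old=⊥  +wl: 
  step 5. node 4  ⊔preds=⊤  new=⊤  old=⊥  +wl: 1
  step 6. node 5  ⊔preds=⊤  new=⊤  old=3  +wl: 2,4
  step 7. node 6  ⊔preds=⊥  new=⊤  old=2  +wl: 3
  step 8. node 7  ⊔preds=⊤  new=⊤  old=0  +wl: 
  step 9. node 1  ⊔preds=⊤  new=⊤  old=⊥  +wl: 5,7
  step 10. node 2  ⊔preds=⊤  new=⊤  old=3  +wl: 
  step 11. node 4  ⊔preds=⊤  new=⊤  stable
  step 12. node 3  ⊔preds=⊤  new=⊤  old=4  +wl: 4
  step 13. node 5  ⊔preds=⊤  new=⊤  stable
  step 14. node 7  ⊔preds=⊤  new=⊤  stable
  step 15. node 4  ⊔preds=⊤  new=⊤  stable

Least fixpoint reached:
  node 0: 5
  node 1: ⊤
  node 2: ⊤
  node 3: ⊤
  node 4: ⊤
  node 5: ⊤
  node 6: ⊤
  node 7: ⊤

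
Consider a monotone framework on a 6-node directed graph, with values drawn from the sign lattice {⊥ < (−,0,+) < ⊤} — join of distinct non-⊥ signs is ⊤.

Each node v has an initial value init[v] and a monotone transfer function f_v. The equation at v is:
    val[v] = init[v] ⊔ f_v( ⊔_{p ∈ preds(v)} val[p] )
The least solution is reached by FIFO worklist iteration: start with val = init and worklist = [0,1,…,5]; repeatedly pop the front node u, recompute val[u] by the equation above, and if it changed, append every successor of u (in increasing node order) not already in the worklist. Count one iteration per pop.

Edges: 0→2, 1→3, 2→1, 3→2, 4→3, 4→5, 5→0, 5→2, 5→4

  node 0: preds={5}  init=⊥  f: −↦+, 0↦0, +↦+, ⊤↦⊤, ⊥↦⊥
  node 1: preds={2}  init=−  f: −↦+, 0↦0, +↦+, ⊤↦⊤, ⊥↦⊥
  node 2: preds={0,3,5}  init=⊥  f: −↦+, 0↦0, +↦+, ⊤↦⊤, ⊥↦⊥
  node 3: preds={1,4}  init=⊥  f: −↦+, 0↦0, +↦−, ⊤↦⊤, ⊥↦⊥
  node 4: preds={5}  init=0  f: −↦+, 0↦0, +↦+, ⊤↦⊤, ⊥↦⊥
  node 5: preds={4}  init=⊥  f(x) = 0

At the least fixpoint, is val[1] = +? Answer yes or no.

Trace (12 dequeues):
  [1] u=0 | in ⊥ | out ⊥ | ==
  [2] u=1 | in ⊥ | out − | ==
  [3] u=2 | in ⊥ | out ⊥ | ==
  [4] u=3 | in ⊤ | out ⊤ | prev ⊥ | push {2}
  [5] u=4 | in ⊥ | out 0 | ==
  [6] u=5 | in 0 | out 0 | prev ⊥ | push {0,4}
  [7] u=2 | in ⊤ | out ⊤ | prev ⊥ | push {1}
  [8] u=0 | in 0 | out 0 | prev ⊥ | push {2}
  [9] u=4 | in 0 | out 0 | ==
  [10] u=1 | in ⊤ | out ⊤ | prev − | push {3}
  [11] u=2 | in ⊤ | out ⊤ | ==
  [12] u=3 | in ⊤ | out ⊤ | ==

Converged values:
  [0] 0
  [1] ⊤
  [2] ⊤
  [3] ⊤
  [4] 0
  [5] 0

no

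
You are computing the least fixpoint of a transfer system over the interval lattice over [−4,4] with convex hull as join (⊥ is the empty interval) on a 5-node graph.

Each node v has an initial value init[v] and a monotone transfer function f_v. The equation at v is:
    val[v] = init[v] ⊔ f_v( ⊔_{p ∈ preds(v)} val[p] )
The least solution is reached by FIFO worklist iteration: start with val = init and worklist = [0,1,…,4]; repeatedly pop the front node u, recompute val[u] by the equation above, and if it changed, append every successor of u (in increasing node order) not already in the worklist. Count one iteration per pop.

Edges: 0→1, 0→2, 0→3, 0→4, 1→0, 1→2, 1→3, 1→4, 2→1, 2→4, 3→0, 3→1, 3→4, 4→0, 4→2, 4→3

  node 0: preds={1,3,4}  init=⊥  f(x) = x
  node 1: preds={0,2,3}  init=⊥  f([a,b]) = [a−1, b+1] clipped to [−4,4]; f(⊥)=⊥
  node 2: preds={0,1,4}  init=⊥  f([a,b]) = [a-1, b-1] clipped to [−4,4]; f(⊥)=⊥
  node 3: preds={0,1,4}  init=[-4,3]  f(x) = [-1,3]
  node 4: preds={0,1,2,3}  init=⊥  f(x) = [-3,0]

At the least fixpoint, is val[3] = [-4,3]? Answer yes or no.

Trace (10 dequeues):
  [1] u=0 | in [-4,3] | out [-4,3] | prev ⊥ | push {}
  [2] u=1 | in [-4,3] | out [-4,4] | prev ⊥ | push {0}
  [3] u=2 | in [-4,4] | out [-4,3] | prev ⊥ | push {1}
  [4] u=3 | in [-4,4] | out [-4,3] | ==
  [5] u=4 | in [-4,4] | out [-3,0] | prev ⊥ | push {2,3}
  [6] u=0 | in [-4,4] | out [-4,4] | prev [-4,3] | push {4}
  [7] u=1 | in [-4,4] | out [-4,4] | ==
  [8] u=2 | in [-4,4] | out [-4,3] | ==
  [9] u=3 | in [-4,4] | out [-4,3] | ==
  [10] u=4 | in [-4,4] | out [-3,0] | ==

Converged values:
  [0] [-4,4]
  [1] [-4,4]
  [2] [-4,3]
  [3] [-4,3]
  [4] [-3,0]

yes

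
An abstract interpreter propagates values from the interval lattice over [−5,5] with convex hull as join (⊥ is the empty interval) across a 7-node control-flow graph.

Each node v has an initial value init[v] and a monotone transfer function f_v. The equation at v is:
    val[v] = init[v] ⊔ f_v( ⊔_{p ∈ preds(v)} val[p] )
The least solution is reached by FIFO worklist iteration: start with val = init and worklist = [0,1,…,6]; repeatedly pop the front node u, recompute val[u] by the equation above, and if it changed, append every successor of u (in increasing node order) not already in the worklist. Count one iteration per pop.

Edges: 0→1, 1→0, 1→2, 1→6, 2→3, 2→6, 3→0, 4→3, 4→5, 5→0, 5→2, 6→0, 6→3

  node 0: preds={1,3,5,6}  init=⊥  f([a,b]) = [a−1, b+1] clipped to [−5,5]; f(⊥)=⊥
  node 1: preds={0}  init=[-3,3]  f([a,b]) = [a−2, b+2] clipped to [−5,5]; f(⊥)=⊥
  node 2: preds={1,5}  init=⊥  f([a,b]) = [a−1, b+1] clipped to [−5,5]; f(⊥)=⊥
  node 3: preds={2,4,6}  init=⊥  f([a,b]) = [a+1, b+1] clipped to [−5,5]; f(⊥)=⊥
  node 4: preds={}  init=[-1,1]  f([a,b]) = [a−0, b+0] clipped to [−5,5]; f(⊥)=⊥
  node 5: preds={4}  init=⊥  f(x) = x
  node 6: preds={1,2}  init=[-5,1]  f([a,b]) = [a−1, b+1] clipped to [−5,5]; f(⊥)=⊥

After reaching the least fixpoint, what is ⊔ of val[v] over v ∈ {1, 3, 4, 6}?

[-5,5]

Worklist (11 pops):
  #1 pop 0: in=[-5,3] → [-5,4] (was ⊥); enqueue []
  #2 pop 1: in=[-5,4] → [-5,5] (was [-3,3]); enqueue [0]
  #3 pop 2: in=[-5,5] → [-5,5] (was ⊥); enqueue []
  #4 pop 3: in=[-5,5] → [-4,5] (was ⊥); enqueue []
  #5 pop 4: in=⊥ → [-1,1] (no change)
  #6 pop 5: in=[-1,1] → [-1,1] (was ⊥); enqueue [2]
  #7 pop 6: in=[-5,5] → [-5,5] (was [-5,1]); enqueue [3]
  #8 pop 0: in=[-5,5] → [-5,5] (was [-5,4]); enqueue [1]
  #9 pop 2: in=[-5,5] → [-5,5] (no change)
  #10 pop 3: in=[-5,5] → [-4,5] (no change)
  #11 pop 1: in=[-5,5] → [-5,5] (no change)

Fixpoint:
  val[0] = [-5,5]
  val[1] = [-5,5]
  val[2] = [-5,5]
  val[3] = [-4,5]
  val[4] = [-1,1]
  val[5] = [-1,1]
  val[6] = [-5,5]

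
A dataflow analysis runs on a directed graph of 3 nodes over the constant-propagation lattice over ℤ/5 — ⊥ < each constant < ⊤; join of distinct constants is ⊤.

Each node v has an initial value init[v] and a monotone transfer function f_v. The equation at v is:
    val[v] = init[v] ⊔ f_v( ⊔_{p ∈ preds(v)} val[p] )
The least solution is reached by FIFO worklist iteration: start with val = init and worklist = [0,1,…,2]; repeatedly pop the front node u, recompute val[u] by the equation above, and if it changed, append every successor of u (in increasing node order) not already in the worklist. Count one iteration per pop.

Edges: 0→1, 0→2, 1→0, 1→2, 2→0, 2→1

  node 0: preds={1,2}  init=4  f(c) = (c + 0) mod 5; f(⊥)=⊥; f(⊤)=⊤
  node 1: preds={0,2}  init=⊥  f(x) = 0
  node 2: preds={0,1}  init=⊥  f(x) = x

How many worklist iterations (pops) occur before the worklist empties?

6

Trace (6 dequeues):
  [1] u=0 | in ⊥ | out 4 | ==
  [2] u=1 | in 4 | out 0 | prev ⊥ | push {0}
  [3] u=2 | in ⊤ | out ⊤ | prev ⊥ | push {1}
  [4] u=0 | in ⊤ | out ⊤ | prev 4 | push {2}
  [5] u=1 | in ⊤ | out 0 | ==
  [6] u=2 | in ⊤ | out ⊤ | ==

Converged values:
  [0] ⊤
  [1] 0
  [2] ⊤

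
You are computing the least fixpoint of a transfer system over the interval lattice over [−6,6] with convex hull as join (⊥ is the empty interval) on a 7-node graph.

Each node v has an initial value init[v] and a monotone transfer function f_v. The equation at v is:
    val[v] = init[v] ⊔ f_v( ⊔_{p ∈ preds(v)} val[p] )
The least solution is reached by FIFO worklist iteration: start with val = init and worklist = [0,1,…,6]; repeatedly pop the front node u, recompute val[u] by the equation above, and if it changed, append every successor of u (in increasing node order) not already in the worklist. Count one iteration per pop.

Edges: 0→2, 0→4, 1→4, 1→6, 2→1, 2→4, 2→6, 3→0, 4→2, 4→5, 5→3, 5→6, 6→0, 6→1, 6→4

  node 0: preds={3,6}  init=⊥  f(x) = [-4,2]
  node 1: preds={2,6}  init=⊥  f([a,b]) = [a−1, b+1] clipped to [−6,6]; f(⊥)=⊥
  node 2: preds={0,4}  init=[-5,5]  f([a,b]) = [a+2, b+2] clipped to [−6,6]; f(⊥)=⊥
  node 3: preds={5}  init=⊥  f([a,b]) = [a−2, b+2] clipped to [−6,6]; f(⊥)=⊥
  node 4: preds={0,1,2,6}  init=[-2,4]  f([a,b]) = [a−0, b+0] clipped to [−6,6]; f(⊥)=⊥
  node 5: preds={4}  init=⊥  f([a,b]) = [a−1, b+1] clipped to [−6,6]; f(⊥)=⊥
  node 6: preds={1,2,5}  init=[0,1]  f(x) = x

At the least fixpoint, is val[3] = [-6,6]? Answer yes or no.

Worklist (12 pops):
  #1 pop 0: in=[0,1] → [-4,2] (was ⊥); enqueue []
  #2 pop 1: in=[-5,5] → [-6,6] (was ⊥); enqueue []
  #3 pop 2: in=[-4,4] → [-5,6] (was [-5,5]); enqueue [1]
  #4 pop 3: in=⊥ → ⊥ (no change)
  #5 pop 4: in=[-6,6] → [-6,6] (was [-2,4]); enqueue [2]
  #6 pop 5: in=[-6,6] → [-6,6] (was ⊥); enqueue [3]
  #7 pop 6: in=[-6,6] → [-6,6] (was [0,1]); enqueue [0,4]
  #8 pop 1: in=[-6,6] → [-6,6] (no change)
  #9 pop 2: in=[-6,6] → [-5,6] (no change)
  #10 pop 3: in=[-6,6] → [-6,6] (was ⊥); enqueue []
  #11 pop 0: in=[-6,6] → [-4,2] (no change)
  #12 pop 4: in=[-6,6] → [-6,6] (no change)

Fixpoint:
  val[0] = [-4,2]
  val[1] = [-6,6]
  val[2] = [-5,6]
  val[3] = [-6,6]
  val[4] = [-6,6]
  val[5] = [-6,6]
  val[6] = [-6,6]

yes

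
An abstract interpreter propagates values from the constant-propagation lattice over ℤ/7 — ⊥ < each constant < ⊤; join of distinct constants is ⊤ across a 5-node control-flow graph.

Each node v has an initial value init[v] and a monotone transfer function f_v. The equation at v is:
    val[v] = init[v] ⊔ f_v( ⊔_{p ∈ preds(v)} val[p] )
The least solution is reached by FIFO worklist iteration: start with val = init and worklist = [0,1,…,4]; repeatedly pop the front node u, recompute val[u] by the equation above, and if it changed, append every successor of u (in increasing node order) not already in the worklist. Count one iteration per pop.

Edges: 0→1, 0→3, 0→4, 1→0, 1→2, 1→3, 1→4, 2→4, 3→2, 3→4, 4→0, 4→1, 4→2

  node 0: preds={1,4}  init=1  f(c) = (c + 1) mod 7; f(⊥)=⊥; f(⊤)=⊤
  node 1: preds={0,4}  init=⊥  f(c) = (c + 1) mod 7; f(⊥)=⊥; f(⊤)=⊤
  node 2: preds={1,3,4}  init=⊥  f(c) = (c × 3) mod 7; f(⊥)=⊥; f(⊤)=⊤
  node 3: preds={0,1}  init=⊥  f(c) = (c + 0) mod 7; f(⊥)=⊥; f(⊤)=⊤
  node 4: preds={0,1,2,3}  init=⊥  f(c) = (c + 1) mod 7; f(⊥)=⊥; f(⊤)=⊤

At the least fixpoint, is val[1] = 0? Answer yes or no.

Worklist (12 pops):
  #1 pop 0: in=⊥ → 1 (no change)
  #2 pop 1: in=1 → 2 (was ⊥); enqueue [0]
  #3 pop 2: in=2 → 6 (was ⊥); enqueue []
  #4 pop 3: in=⊤ → ⊤ (was ⊥); enqueue [2]
  #5 pop 4: in=⊤ → ⊤ (was ⊥); enqueue [1]
  #6 pop 0: in=⊤ → ⊤ (was 1); enqueue [3,4]
  #7 pop 2: in=⊤ → ⊤ (was 6); enqueue []
  #8 pop 1: in=⊤ → ⊤ (was 2); enqueue [0,2]
  #9 pop 3: in=⊤ → ⊤ (no change)
  #10 pop 4: in=⊤ → ⊤ (no change)
  #11 pop 0: in=⊤ → ⊤ (no change)
  #12 pop 2: in=⊤ → ⊤ (no change)

Fixpoint:
  val[0] = ⊤
  val[1] = ⊤
  val[2] = ⊤
  val[3] = ⊤
  val[4] = ⊤

no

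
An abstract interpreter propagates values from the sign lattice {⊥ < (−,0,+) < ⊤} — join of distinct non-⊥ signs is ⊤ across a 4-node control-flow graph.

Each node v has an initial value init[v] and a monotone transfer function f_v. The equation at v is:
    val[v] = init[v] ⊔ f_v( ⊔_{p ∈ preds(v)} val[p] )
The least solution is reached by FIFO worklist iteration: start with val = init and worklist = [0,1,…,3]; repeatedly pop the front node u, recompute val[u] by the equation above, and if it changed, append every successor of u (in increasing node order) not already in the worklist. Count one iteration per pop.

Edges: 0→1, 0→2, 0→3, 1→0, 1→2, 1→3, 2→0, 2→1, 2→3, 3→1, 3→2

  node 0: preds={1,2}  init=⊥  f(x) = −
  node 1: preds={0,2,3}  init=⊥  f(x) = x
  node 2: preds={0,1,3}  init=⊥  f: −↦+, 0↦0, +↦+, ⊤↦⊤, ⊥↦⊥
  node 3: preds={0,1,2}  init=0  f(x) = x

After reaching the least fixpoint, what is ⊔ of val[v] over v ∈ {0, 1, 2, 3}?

Worklist (7 pops):
  #1 pop 0: in=⊥ → − (was ⊥); enqueue []
  #2 pop 1: in=⊤ → ⊤ (was ⊥); enqueue [0]
  #3 pop 2: in=⊤ → ⊤ (was ⊥); enqueue [1]
  #4 pop 3: in=⊤ → ⊤ (was 0); enqueue [2]
  #5 pop 0: in=⊤ → − (no change)
  #6 pop 1: in=⊤ → ⊤ (no change)
  #7 pop 2: in=⊤ → ⊤ (no change)

Fixpoint:
  val[0] = −
  val[1] = ⊤
  val[2] = ⊤
  val[3] = ⊤

⊤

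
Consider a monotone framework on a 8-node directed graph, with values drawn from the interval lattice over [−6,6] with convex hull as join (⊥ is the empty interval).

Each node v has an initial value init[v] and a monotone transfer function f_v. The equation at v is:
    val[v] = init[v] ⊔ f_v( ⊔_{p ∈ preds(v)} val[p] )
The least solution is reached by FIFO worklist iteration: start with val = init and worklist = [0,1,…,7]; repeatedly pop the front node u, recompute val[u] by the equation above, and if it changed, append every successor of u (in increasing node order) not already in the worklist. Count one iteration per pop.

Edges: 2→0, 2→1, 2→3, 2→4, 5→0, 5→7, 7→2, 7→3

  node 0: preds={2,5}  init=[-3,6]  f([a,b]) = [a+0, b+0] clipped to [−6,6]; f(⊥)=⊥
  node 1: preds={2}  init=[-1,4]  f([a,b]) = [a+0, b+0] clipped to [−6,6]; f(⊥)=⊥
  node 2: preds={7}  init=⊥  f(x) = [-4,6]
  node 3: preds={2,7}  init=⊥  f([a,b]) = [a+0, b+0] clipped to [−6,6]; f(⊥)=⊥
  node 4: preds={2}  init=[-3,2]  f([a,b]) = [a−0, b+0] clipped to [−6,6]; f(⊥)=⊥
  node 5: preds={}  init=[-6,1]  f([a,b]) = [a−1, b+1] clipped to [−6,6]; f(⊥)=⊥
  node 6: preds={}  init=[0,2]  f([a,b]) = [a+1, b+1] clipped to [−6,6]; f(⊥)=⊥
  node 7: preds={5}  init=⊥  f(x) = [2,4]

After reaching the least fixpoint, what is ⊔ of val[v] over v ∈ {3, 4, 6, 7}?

[-4,6]

Worklist (12 pops):
  #1 pop 0: in=[-6,1] → [-6,6] (was [-3,6]); enqueue []
  #2 pop 1: in=⊥ → [-1,4] (no change)
  #3 pop 2: in=⊥ → [-4,6] (was ⊥); enqueue [0,1]
  #4 pop 3: in=[-4,6] → [-4,6] (was ⊥); enqueue []
  #5 pop 4: in=[-4,6] → [-4,6] (was [-3,2]); enqueue []
  #6 pop 5: in=⊥ → [-6,1] (no change)
  #7 pop 6: in=⊥ → [0,2] (no change)
  #8 pop 7: in=[-6,1] → [2,4] (was ⊥); enqueue [2,3]
  #9 pop 0: in=[-6,6] → [-6,6] (no change)
  #10 pop 1: in=[-4,6] → [-4,6] (was [-1,4]); enqueue []
  #11 pop 2: in=[2,4] → [-4,6] (no change)
  #12 pop 3: in=[-4,6] → [-4,6] (no change)

Fixpoint:
  val[0] = [-6,6]
  val[1] = [-4,6]
  val[2] = [-4,6]
  val[3] = [-4,6]
  val[4] = [-4,6]
  val[5] = [-6,1]
  val[6] = [0,2]
  val[7] = [2,4]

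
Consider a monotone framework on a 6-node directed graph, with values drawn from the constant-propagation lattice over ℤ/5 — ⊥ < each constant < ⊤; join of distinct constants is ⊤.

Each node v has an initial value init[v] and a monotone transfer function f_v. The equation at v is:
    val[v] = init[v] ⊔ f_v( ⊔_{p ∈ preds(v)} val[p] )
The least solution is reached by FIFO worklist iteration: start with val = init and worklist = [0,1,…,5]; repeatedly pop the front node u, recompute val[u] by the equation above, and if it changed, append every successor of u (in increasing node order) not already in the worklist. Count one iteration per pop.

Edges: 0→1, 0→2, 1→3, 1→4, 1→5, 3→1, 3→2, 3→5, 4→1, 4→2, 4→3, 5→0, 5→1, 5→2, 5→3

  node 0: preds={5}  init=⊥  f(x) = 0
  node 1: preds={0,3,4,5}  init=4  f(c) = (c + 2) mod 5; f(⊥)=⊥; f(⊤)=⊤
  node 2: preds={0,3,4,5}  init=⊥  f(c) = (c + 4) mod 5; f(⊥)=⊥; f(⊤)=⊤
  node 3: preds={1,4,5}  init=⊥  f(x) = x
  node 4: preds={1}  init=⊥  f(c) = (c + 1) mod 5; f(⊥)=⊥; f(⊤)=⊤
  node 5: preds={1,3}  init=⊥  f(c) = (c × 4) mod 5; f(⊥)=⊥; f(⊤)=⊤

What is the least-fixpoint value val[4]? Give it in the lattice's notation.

Trace (10 dequeues):
  [1] u=0 | in ⊥ | out 0 | prev ⊥ | push {}
  [2] u=1 | in 0 | out ⊤ | prev 4 | push {}
  [3] u=2 | in 0 | out 4 | prev ⊥ | push {}
  [4] u=3 | in ⊤ | out ⊤ | prev ⊥ | push {1,2}
  [5] u=4 | in ⊤ | out ⊤ | prev ⊥ | push {3}
  [6] u=5 | in ⊤ | out ⊤ | prev ⊥ | push {0}
  [7] u=1 | in ⊤ | out ⊤ | ==
  [8] u=2 | in ⊤ | out ⊤ | prev 4 | push {}
  [9] u=3 | in ⊤ | out ⊤ | ==
  [10] u=0 | in ⊤ | out 0 | ==

Converged values:
  [0] 0
  [1] ⊤
  [2] ⊤
  [3] ⊤
  [4] ⊤
  [5] ⊤

⊤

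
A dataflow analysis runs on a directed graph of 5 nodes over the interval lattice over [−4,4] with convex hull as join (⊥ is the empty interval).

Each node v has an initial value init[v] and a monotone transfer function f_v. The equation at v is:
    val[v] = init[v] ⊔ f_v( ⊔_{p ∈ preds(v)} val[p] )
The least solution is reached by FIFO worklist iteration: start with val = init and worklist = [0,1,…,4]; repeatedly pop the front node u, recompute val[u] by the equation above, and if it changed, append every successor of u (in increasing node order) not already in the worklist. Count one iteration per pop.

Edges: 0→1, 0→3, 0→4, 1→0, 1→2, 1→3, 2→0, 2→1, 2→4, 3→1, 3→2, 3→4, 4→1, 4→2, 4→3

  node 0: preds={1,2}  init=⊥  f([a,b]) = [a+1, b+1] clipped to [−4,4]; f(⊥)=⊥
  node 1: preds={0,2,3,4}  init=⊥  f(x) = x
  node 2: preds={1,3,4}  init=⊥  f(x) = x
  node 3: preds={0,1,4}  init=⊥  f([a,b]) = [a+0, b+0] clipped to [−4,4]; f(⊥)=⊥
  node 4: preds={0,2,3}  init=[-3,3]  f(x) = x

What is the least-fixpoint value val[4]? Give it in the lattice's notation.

Iteration log — 14 steps:
  step 1. node 0  ⊔preds=⊥  new=⊥  stable
  step 2. node 1  ⊔preds=[-3,3]  new=[-3,3]  old=⊥  +wl: 0
  step 3. node 2  ⊔preds=[-3,3]  new=[-3,3]  old=⊥  +wl: 1
  step 4. node 3  ⊔preds=[-3,3]  new=[-3,3]  old=⊥  +wl: 2
  step 5. node 4  ⊔preds=[-3,3]  new=[-3,3]  stable
  step 6. node 0  ⊔preds=[-3,3]  new=[-2,4]  old=⊥  +wl: 3,4
  step 7. node 1  ⊔preds=[-3,4]  new=[-3,4]  old=[-3,3]  +wl: 0
  step 8. node 2  ⊔preds=[-3,4]  new=[-3,4]  old=[-3,3]  +wl: 1
  step 9. node 3  ⊔preds=[-3,4]  new=[-3,4]  old=[-3,3]  +wl: 2
  step 10. node 4  ⊔preds=[-3,4]  new=[-3,4]  old=[-3,3]  +wl: 3
  step 11. node 0  ⊔preds=[-3,4]  new=[-2,4]  stable
  step 12. node 1  ⊔preds=[-3,4]  new=[-3,4]  stable
  step 13. node 2  ⊔preds=[-3,4]  new=[-3,4]  stable
  step 14. node 3  ⊔preds=[-3,4]  new=[-3,4]  stable

Least fixpoint reached:
  node 0: [-2,4]
  node 1: [-3,4]
  node 2: [-3,4]
  node 3: [-3,4]
  node 4: [-3,4]

[-3,4]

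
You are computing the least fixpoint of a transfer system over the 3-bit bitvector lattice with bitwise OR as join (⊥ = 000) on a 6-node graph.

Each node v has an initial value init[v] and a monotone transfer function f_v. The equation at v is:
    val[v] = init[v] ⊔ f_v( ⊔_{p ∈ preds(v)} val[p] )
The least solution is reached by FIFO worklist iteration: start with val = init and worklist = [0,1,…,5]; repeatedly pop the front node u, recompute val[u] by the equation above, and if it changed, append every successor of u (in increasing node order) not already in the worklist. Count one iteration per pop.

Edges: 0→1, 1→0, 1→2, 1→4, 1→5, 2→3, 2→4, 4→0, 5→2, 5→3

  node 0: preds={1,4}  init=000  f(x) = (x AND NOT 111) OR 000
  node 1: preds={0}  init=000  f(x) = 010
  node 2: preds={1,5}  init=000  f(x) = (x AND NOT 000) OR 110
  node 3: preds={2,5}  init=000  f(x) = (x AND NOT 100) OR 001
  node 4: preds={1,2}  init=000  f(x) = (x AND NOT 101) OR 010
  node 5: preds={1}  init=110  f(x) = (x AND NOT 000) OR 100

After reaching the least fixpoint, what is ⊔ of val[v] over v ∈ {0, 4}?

Worklist (7 pops):
  #1 pop 0: in=000 → 000 (no change)
  #2 pop 1: in=000 → 010 (was 000); enqueue [0]
  #3 pop 2: in=110 → 110 (was 000); enqueue []
  #4 pop 3: in=110 → 011 (was 000); enqueue []
  #5 pop 4: in=110 → 010 (was 000); enqueue []
  #6 pop 5: in=010 → 110 (no change)
  #7 pop 0: in=010 → 000 (no change)

Fixpoint:
  val[0] = 000
  val[1] = 010
  val[2] = 110
  val[3] = 011
  val[4] = 010
  val[5] = 110

010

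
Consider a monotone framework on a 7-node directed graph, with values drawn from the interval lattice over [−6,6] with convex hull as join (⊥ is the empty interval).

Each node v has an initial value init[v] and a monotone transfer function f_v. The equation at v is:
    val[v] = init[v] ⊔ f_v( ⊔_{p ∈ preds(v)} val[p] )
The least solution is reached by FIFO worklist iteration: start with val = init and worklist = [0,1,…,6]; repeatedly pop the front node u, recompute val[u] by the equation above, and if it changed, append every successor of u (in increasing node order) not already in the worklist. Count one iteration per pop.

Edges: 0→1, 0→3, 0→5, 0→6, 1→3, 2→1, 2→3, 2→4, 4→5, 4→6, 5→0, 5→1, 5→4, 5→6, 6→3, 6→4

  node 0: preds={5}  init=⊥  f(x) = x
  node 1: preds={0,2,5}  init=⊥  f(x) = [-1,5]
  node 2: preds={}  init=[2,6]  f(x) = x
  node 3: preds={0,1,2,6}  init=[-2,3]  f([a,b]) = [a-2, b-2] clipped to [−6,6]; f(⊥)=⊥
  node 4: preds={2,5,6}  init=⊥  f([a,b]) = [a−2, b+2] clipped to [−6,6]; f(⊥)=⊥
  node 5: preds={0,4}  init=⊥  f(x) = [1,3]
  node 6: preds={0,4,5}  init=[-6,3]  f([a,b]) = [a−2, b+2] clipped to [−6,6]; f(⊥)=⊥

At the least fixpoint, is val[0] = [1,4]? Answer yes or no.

no

Iteration log — 13 steps:
  step 1. node 0  ⊔preds=⊥  new=⊥  stable
  step 2. node 1  ⊔preds=[2,6]  new=[-1,5]  old=⊥  +wl: 
  step 3. node 2  ⊔preds=⊥  new=[2,6]  stable
  step 4. node 3  ⊔preds=[-6,6]  new=[-6,4]  old=[-2,3]  +wl: 
  step 5. node 4  ⊔preds=[-6,6]  new=[-6,6]  old=⊥  +wl: 
  step 6. node 5  ⊔preds=[-6,6]  new=[1,3]  old=⊥  +wl: 0,1,4
  step 7. node 6  ⊔preds=[-6,6]  new=[-6,6]  old=[-6,3]  +wl: 3
  step 8. node 0  ⊔preds=[1,3]  new=[1,3]  old=⊥  +wl: 5,6
  step 9. node 1  ⊔preds=[1,6]  new=[-1,5]  stable
  step 10. node 4  ⊔preds=[-6,6]  new=[-6,6]  stable
  step 11. node 3  ⊔preds=[-6,6]  new=[-6,4]  stable
  step 12. node 5  ⊔preds=[-6,6]  new=[1,3]  stable
  step 13. node 6  ⊔preds=[-6,6]  new=[-6,6]  stable

Least fixpoint reached:
  node 0: [1,3]
  node 1: [-1,5]
  node 2: [2,6]
  node 3: [-6,4]
  node 4: [-6,6]
  node 5: [1,3]
  node 6: [-6,6]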